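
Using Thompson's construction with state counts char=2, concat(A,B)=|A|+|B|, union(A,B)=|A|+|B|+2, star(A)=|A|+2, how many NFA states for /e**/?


Syntax tree has 1 char leaf(s), 0 union(s), 2 star(s)
chars contribute 1×2 = 2; each union adds +2; each star adds +2
Total: 2 + 0 + 4 = 6 states


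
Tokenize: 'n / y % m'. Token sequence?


Scan left to right, longest-match per lexeme
Tokens: ID(n), OP(/), ID(y), OP(%), ID(m)


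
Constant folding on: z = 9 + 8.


9 + 8 = 17 at compile time
Optimized: z = 17


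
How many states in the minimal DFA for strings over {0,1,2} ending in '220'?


Track the longest suffix of input matching a prefix of '220': 4 classes (prefixes of length 0..3)
Minimal DFA: 4 states


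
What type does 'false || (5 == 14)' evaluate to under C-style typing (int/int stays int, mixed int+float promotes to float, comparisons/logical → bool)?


Operand types: bool || bool
Rule: logical operators take bool operands and yield bool
Result type: bool


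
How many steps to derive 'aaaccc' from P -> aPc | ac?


Derivation: P => aPc => aaPcc => aaaccc
Steps: 3


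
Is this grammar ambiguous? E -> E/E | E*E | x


'x/x*x' has two parse trees (no precedence encoded between / and *)
Ambiguous


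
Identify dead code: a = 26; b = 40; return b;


a is assigned but never read
Dead: 'a = 26'


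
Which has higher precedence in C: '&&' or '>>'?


'>>' is shift (level 8); '&&' is logical AND (level 2)
Higher level binds tighter
'>>' has higher precedence than '&&'


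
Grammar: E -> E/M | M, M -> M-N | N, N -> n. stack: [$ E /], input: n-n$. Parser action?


no handle ('E/' is not any RHS); shift 'n'
Action: shift


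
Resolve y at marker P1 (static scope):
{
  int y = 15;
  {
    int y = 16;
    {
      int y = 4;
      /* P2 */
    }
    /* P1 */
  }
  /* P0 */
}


y declared in the same block as P1
y = 16


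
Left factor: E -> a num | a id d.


Common prefix: 'a'
Factored: E -> a E', E' -> num | id d


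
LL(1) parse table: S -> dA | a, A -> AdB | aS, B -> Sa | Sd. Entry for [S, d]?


For [S, d]: 'd' ∈ FIRST(dA)
Entry: S -> dA


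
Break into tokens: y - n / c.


Scan left to right, longest-match per lexeme
Tokens: ID(y), OP(-), ID(n), OP(/), ID(c)


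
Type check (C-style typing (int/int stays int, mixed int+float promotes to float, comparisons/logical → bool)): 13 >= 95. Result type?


Operand types: int >= int
Rule: comparison yields bool
Result type: bool


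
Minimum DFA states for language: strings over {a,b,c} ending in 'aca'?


Track the longest suffix of input matching a prefix of 'aca': 4 classes (prefixes of length 0..3)
Minimal DFA: 4 states


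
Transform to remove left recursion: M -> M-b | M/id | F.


Left-recursive alternatives: M-b, M/id; non-recursive: F
Introduce M': M -> FM', M' -> -bM' | /idM' | ε


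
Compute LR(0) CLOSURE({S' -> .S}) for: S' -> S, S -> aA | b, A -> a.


Start: S' -> .S
For each item with dot before a nonterminal B, add B -> .γ for every B-production
Closure: [S' -> .S, S -> .aA, S -> .b]


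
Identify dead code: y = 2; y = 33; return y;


first assignment to y is overwritten before any read
Dead: 'y = 2'


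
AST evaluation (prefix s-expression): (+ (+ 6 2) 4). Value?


Evaluate inner: (+ 6 2) = 8
Evaluate root: (+ 8 4) = 12
Result: 12


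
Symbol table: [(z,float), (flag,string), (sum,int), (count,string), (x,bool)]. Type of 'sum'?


Lookup 'sum' → type int


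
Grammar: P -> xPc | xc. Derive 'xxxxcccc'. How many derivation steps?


Derivation: P => xPc => xxPcc => xxxPccc => xxxxcccc
Steps: 4


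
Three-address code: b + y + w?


Break into single-operator statements:
t1 = b + y
t2 = t1 + w


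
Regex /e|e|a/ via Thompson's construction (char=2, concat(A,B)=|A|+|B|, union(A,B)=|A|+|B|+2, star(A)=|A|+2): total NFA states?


Syntax tree has 3 char leaf(s), 2 union(s), 0 star(s)
chars contribute 3×2 = 6; each union adds +2; each star adds +2
Total: 6 + 4 + 0 = 10 states


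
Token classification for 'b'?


Pattern: letter/underscore followed by alphanumerics, not a keyword
Type: IDENTIFIER


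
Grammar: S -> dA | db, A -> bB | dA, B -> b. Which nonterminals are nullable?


A nonterminal is nullable iff some alternative derives ε (directly, or every symbol in it is nullable)
Nullable: {}


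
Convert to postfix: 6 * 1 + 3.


Left to right (same or higher precedence on left)
Postfix: 6 1 * 3 +


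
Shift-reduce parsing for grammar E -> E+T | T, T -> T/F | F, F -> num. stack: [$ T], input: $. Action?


lookahead ∉ {/} so T won't extend; reduce E -> T
Action: reduce (E -> T)


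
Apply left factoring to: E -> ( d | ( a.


Common prefix: '('
Factored: E -> ( E', E' -> d | a


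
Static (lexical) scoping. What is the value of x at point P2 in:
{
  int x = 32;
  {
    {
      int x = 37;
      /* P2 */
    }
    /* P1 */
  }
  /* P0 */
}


x declared in the same block as P2
x = 37


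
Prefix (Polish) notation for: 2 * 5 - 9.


left-to-right (same/higher precedence on left): tree is (- (* 2 5) 9)
Prefix: - * 2 5 9


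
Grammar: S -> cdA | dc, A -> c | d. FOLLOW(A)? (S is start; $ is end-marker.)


$ ∈ FOLLOW(S). For each A -> αBβ: add FIRST(β)\{ε} to FOLLOW(B); if β nullable, add FOLLOW(A).
FOLLOW(A) = {$}


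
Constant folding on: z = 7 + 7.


7 + 7 = 14 at compile time
Optimized: z = 14


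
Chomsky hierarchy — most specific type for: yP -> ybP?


LHS has context (more than one symbol) and |LHS| ≤ |RHS|
Classification: Type 1 (Context-Sensitive)


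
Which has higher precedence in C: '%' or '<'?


'%' is multiplicative (level 10); '<' is relational (level 7)
Higher level binds tighter
'%' has higher precedence than '<'


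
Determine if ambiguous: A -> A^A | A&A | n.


'n^n&n' has two parse trees (no precedence encoded between ^ and &)
Ambiguous


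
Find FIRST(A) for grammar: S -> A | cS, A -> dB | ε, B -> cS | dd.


Per alternative of A: FIRST(dB) = {d}; FIRST(ε) = {ε}
FIRST(A) = {d, ε}


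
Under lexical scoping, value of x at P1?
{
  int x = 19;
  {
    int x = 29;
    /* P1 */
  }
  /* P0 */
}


x declared in the same block as P1
x = 29


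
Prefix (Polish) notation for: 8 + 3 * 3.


'*' binds tighter: tree is (+ 8 (* 3 3))
Prefix: + 8 * 3 3


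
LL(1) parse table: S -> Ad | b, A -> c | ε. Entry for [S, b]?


For [S, b]: 'b' ∈ FIRST(b)
Entry: S -> b


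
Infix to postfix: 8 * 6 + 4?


Left to right (same or higher precedence on left)
Postfix: 8 6 * 4 +


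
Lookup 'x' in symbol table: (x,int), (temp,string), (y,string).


Lookup 'x' → type int


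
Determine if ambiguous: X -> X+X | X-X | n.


'n+n-n' has two parse trees (no precedence encoded between + and -)
Ambiguous


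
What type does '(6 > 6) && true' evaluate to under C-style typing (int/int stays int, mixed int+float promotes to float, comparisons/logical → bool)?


Operand types: bool && bool
Rule: logical operators take bool operands and yield bool
Result type: bool


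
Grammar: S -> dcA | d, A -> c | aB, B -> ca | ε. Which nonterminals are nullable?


A nonterminal is nullable iff some alternative derives ε (directly, or every symbol in it is nullable)
Nullable: {B}


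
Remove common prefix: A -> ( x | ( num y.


Common prefix: '('
Factored: A -> ( A', A' -> x | num y


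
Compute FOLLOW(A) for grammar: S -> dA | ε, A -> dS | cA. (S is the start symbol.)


$ ∈ FOLLOW(S). For each A -> αBβ: add FIRST(β)\{ε} to FOLLOW(B); if β nullable, add FOLLOW(A).
FOLLOW(A) = {$}


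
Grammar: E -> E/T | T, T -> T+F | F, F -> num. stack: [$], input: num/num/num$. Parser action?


no handle on stack; shift 'num'
Action: shift


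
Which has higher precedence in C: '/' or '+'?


'/' is multiplicative (level 10); '+' is additive (level 9)
Higher level binds tighter
'/' has higher precedence than '+'


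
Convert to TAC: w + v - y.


Break into single-operator statements:
t1 = w + v
t2 = t1 - y


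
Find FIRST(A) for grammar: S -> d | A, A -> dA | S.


Per alternative of A: FIRST(dA) = {d}; FIRST(S) = {d}
FIRST(A) = {d}


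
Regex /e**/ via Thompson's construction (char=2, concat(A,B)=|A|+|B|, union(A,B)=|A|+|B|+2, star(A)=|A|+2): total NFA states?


Syntax tree has 1 char leaf(s), 0 union(s), 2 star(s)
chars contribute 1×2 = 2; each union adds +2; each star adds +2
Total: 2 + 0 + 4 = 6 states


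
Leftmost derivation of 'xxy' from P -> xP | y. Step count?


Derivation: P => xP => xxP => xxy
Steps: 3


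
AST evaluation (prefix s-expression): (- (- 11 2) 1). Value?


Evaluate inner: (- 11 2) = 9
Evaluate root: (- 9 1) = 8
Result: 8


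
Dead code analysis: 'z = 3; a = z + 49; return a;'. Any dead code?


z is read by a's definition; a is returned
No dead code


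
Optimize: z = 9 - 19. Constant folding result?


9 - 19 = -10 at compile time
Optimized: z = -10


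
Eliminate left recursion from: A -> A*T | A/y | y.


Left-recursive alternatives: A*T, A/y; non-recursive: y
Introduce A': A -> yA', A' -> *TA' | /yA' | ε


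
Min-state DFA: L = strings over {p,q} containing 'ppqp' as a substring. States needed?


KMP-style automaton: 4 progress states + 1 absorbing accept = 5
Minimal DFA: 5 states


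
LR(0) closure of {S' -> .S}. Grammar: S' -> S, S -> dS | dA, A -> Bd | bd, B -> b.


Start: S' -> .S
For each item with dot before a nonterminal B, add B -> .γ for every B-production
Closure: [S' -> .S, S -> .dS, S -> .dA]


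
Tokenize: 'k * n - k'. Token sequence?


Scan left to right, longest-match per lexeme
Tokens: ID(k), OP(*), ID(n), OP(-), ID(k)


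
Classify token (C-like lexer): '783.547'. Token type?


Pattern: digits with a decimal point
Type: FLOAT_LITERAL


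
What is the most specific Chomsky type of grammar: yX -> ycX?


LHS has context (more than one symbol) and |LHS| ≤ |RHS|
Classification: Type 1 (Context-Sensitive)


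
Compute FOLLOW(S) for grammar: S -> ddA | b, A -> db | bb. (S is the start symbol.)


$ ∈ FOLLOW(S). For each A -> αBβ: add FIRST(β)\{ε} to FOLLOW(B); if β nullable, add FOLLOW(A).
FOLLOW(S) = {$}


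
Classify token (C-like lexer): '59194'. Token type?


Pattern: digits only
Type: INTEGER_LITERAL


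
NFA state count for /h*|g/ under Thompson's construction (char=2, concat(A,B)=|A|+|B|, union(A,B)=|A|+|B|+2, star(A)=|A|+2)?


Syntax tree has 2 char leaf(s), 1 union(s), 1 star(s)
chars contribute 2×2 = 4; each union adds +2; each star adds +2
Total: 4 + 2 + 2 = 8 states


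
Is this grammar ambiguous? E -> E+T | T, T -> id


precedence layered via separate nonterminal T: deterministic
Unambiguous


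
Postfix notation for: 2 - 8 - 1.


Left to right (same or higher precedence on left)
Postfix: 2 8 - 1 -


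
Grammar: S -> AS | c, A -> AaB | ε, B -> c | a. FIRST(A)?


Per alternative of A: FIRST(AaB) = {a}; FIRST(ε) = {ε}
FIRST(A) = {a, ε}


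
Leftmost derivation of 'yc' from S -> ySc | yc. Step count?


Derivation: S => yc
Steps: 1


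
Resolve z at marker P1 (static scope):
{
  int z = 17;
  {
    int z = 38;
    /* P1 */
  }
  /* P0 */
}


z declared in the same block as P1
z = 38


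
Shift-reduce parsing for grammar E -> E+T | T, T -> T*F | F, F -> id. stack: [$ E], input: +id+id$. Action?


shift '+' to continue E -> E+T
Action: shift


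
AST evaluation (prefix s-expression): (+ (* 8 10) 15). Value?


Evaluate inner: (* 8 10) = 80
Evaluate root: (+ 80 15) = 95
Result: 95


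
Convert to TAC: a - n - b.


Break into single-operator statements:
t1 = a - n
t2 = t1 - b


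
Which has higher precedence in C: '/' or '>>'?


'/' is multiplicative (level 10); '>>' is shift (level 8)
Higher level binds tighter
'/' has higher precedence than '>>'


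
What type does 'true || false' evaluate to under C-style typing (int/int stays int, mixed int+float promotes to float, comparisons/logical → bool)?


Operand types: bool || bool
Rule: logical operators take bool operands and yield bool
Result type: bool


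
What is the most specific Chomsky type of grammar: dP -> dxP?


LHS has context (more than one symbol) and |LHS| ≤ |RHS|
Classification: Type 1 (Context-Sensitive)


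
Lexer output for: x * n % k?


Scan left to right, longest-match per lexeme
Tokens: ID(x), OP(*), ID(n), OP(%), ID(k)


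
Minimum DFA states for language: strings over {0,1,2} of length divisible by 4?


Track length mod 4: states 0..3, accept at 0
Minimal DFA: 4 states


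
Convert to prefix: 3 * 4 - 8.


left-to-right (same/higher precedence on left): tree is (- (* 3 4) 8)
Prefix: - * 3 4 8


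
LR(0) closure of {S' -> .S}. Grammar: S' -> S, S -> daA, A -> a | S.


Start: S' -> .S
For each item with dot before a nonterminal B, add B -> .γ for every B-production
Closure: [S' -> .S, S -> .daA]


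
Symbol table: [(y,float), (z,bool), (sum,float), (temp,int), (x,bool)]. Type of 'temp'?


Lookup 'temp' → type int


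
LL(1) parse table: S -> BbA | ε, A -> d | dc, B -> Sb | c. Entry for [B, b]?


For [B, b]: 'b' ∈ FIRST(Sb)
Entry: B -> Sb


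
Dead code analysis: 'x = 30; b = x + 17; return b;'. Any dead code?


x is read by b's definition; b is returned
No dead code


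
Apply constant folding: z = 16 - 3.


16 - 3 = 13 at compile time
Optimized: z = 13


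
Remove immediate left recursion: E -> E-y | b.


Left-recursive alternatives: E-y; non-recursive: b
Introduce E': E -> bE', E' -> -yE' | ε


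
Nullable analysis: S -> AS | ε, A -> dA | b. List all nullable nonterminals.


A nonterminal is nullable iff some alternative derives ε (directly, or every symbol in it is nullable)
Nullable: {S}


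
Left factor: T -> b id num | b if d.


Common prefix: 'b'
Factored: T -> b T', T' -> id num | if d


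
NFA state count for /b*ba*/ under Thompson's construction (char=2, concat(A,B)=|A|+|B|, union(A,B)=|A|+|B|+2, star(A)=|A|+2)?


Syntax tree has 3 char leaf(s), 0 union(s), 2 star(s)
chars contribute 3×2 = 6; each union adds +2; each star adds +2
Total: 6 + 0 + 4 = 10 states


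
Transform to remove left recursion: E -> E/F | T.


Left-recursive alternatives: E/F; non-recursive: T
Introduce E': E -> TE', E' -> /FE' | ε


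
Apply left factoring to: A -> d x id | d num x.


Common prefix: 'd'
Factored: A -> d A', A' -> x id | num x


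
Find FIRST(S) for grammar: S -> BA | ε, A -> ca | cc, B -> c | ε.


Per alternative of S: FIRST(BA) = {c}; FIRST(ε) = {ε}
FIRST(S) = {c, ε}


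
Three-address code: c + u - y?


Break into single-operator statements:
t1 = c + u
t2 = t1 - y


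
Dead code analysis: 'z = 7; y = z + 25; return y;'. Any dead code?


z is read by y's definition; y is returned
No dead code


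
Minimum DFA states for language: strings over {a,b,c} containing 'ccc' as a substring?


KMP-style automaton: 3 progress states + 1 absorbing accept = 4
Minimal DFA: 4 states


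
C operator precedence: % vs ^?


'%' is multiplicative (level 10); '^' is bitwise XOR (level 4)
Higher level binds tighter
'%' has higher precedence than '^'


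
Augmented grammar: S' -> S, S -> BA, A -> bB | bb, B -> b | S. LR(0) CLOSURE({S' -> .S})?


Start: S' -> .S
For each item with dot before a nonterminal B, add B -> .γ for every B-production
Closure: [S' -> .S, S -> .BA, B -> .b, B -> .S]


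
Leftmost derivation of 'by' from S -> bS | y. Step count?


Derivation: S => bS => by
Steps: 2


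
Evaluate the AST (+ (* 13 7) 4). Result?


Evaluate inner: (* 13 7) = 91
Evaluate root: (+ 91 4) = 95
Result: 95


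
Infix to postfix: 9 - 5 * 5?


* has higher precedence, evaluate 5*5 first
Postfix: 9 5 5 * -


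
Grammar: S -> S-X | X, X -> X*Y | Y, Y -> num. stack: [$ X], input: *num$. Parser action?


shift '*' to continue X -> X*Y
Action: shift


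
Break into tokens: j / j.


Scan left to right, longest-match per lexeme
Tokens: ID(j), OP(/), ID(j)


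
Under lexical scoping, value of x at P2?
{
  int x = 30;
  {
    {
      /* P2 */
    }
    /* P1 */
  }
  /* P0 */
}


P2's block does not declare x; resolves to the enclosing declaration at depth 0
x = 30


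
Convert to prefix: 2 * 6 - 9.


left-to-right (same/higher precedence on left): tree is (- (* 2 6) 9)
Prefix: - * 2 6 9


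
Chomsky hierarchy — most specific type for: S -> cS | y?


Right-linear: every RHS is a terminal or a terminal followed by one nonterminal
Classification: Type 3 (Regular)


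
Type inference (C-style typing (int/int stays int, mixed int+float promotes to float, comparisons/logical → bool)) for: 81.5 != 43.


Operand types: float != int
Rule: comparison yields bool
Result type: bool


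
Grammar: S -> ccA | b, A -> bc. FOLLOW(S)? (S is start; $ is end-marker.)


$ ∈ FOLLOW(S). For each A -> αBβ: add FIRST(β)\{ε} to FOLLOW(B); if β nullable, add FOLLOW(A).
FOLLOW(S) = {$}


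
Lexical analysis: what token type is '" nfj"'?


Pattern: double-quoted sequence
Type: STRING_LITERAL


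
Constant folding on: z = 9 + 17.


9 + 17 = 26 at compile time
Optimized: z = 26


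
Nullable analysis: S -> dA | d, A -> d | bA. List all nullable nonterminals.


A nonterminal is nullable iff some alternative derives ε (directly, or every symbol in it is nullable)
Nullable: {}


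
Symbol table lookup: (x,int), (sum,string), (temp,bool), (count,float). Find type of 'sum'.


Lookup 'sum' → type string


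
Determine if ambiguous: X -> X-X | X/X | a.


'a-a/a' has two parse trees (no precedence encoded between - and /)
Ambiguous


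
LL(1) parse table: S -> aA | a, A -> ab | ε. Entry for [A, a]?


For [A, a]: 'a' ∈ FIRST(ab)
Entry: A -> ab


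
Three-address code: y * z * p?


Break into single-operator statements:
t1 = y * z
t2 = t1 * p


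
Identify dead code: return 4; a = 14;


statement follows a return and is unreachable
Dead: 'a = 14'


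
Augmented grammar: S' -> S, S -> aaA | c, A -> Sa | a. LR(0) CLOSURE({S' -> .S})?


Start: S' -> .S
For each item with dot before a nonterminal B, add B -> .γ for every B-production
Closure: [S' -> .S, S -> .aaA, S -> .c]


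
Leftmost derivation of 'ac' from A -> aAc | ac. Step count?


Derivation: A => ac
Steps: 1


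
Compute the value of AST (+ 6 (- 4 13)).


Evaluate inner: (- 4 13) = -9
Evaluate root: (+ 6 -9) = -3
Result: -3


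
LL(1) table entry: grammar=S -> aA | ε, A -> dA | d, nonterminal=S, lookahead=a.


For [S, a]: 'a' ∈ FIRST(aA)
Entry: S -> aA


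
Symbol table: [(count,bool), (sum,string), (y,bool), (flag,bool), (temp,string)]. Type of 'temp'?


Lookup 'temp' → type string


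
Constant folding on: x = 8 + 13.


8 + 13 = 21 at compile time
Optimized: x = 21


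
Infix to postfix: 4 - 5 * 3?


* has higher precedence, evaluate 5*3 first
Postfix: 4 5 3 * -


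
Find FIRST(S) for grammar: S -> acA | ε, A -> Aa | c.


Per alternative of S: FIRST(acA) = {a}; FIRST(ε) = {ε}
FIRST(S) = {a, ε}


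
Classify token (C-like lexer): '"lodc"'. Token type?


Pattern: double-quoted sequence
Type: STRING_LITERAL


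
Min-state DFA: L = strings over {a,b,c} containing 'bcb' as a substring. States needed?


KMP-style automaton: 3 progress states + 1 absorbing accept = 4
Minimal DFA: 4 states


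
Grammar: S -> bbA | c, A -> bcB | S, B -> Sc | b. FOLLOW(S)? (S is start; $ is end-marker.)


$ ∈ FOLLOW(S). For each A -> αBβ: add FIRST(β)\{ε} to FOLLOW(B); if β nullable, add FOLLOW(A).
FOLLOW(S) = {$, c}


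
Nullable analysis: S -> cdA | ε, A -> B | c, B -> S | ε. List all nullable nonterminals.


A nonterminal is nullable iff some alternative derives ε (directly, or every symbol in it is nullable)
Nullable: {A, B, S}


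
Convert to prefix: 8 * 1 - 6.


left-to-right (same/higher precedence on left): tree is (- (* 8 1) 6)
Prefix: - * 8 1 6


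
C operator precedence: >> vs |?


'>>' is shift (level 8); '|' is bitwise OR (level 3)
Higher level binds tighter
'>>' has higher precedence than '|'


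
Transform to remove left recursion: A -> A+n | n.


Left-recursive alternatives: A+n; non-recursive: n
Introduce A': A -> nA', A' -> +nA' | ε


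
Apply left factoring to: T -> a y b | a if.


Common prefix: 'a'
Factored: T -> a T', T' -> y b | if


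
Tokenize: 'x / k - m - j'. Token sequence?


Scan left to right, longest-match per lexeme
Tokens: ID(x), OP(/), ID(k), OP(-), ID(m), OP(-), ID(j)


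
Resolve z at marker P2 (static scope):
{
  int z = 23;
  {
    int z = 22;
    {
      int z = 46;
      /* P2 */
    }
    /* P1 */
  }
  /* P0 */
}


z declared in the same block as P2
z = 46


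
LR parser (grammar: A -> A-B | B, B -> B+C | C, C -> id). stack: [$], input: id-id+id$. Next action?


no handle on stack; shift 'id'
Action: shift


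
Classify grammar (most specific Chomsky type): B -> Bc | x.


Left-linear: every RHS is a terminal or one nonterminal followed by a terminal
Classification: Type 3 (Regular)


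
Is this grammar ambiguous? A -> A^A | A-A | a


'a^a-a' has two parse trees (no precedence encoded between ^ and -)
Ambiguous


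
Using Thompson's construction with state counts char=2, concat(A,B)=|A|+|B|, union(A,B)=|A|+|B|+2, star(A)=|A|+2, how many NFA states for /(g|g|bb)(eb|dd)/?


Syntax tree has 8 char leaf(s), 3 union(s), 0 star(s)
chars contribute 8×2 = 16; each union adds +2; each star adds +2
Total: 16 + 6 + 0 = 22 states


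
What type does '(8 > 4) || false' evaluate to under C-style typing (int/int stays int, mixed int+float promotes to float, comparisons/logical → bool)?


Operand types: bool || bool
Rule: logical operators take bool operands and yield bool
Result type: bool


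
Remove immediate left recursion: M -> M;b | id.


Left-recursive alternatives: M;b; non-recursive: id
Introduce M': M -> idM', M' -> ;bM' | ε


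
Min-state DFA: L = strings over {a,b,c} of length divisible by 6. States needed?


Track length mod 6: states 0..5, accept at 0
Minimal DFA: 6 states


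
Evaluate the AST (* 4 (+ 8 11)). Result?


Evaluate inner: (+ 8 11) = 19
Evaluate root: (* 4 19) = 76
Result: 76


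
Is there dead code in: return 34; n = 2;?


statement follows a return and is unreachable
Dead: 'n = 2'


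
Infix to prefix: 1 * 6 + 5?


left-to-right (same/higher precedence on left): tree is (+ (* 1 6) 5)
Prefix: + * 1 6 5


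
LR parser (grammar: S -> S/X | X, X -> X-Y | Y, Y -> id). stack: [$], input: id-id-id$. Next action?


no handle on stack; shift 'id'
Action: shift


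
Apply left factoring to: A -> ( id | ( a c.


Common prefix: '('
Factored: A -> ( A', A' -> id | a c


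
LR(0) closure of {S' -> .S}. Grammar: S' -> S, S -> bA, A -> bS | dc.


Start: S' -> .S
For each item with dot before a nonterminal B, add B -> .γ for every B-production
Closure: [S' -> .S, S -> .bA]


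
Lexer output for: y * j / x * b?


Scan left to right, longest-match per lexeme
Tokens: ID(y), OP(*), ID(j), OP(/), ID(x), OP(*), ID(b)


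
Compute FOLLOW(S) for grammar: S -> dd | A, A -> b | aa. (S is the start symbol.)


$ ∈ FOLLOW(S). For each A -> αBβ: add FIRST(β)\{ε} to FOLLOW(B); if β nullable, add FOLLOW(A).
FOLLOW(S) = {$}


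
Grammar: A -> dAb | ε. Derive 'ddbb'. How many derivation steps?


Derivation: A => dAb => ddAbb => ddbb
Steps: 3


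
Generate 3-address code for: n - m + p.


Break into single-operator statements:
t1 = n - m
t2 = t1 + p


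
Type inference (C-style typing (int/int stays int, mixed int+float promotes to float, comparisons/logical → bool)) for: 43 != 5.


Operand types: int != int
Rule: comparison yields bool
Result type: bool


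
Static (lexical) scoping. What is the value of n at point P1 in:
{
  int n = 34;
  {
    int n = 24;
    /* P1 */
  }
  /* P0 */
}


n declared in the same block as P1
n = 24


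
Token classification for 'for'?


Pattern: reserved word
Type: KEYWORD


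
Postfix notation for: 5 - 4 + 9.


Left to right (same or higher precedence on left)
Postfix: 5 4 - 9 +


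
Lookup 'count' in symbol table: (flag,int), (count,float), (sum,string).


Lookup 'count' → type float


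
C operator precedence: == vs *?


'*' is multiplicative (level 10); '==' is equality (level 6)
Higher level binds tighter
'*' has higher precedence than '=='


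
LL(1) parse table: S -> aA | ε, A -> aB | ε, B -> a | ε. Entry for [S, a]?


For [S, a]: 'a' ∈ FIRST(aA)
Entry: S -> aA


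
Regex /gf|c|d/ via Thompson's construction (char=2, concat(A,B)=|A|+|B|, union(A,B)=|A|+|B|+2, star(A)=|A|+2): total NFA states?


Syntax tree has 4 char leaf(s), 2 union(s), 0 star(s)
chars contribute 4×2 = 8; each union adds +2; each star adds +2
Total: 8 + 4 + 0 = 12 states


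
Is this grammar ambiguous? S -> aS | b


right-linear, alternatives start with distinct terminals 'a' vs 'b': unique leftmost derivation
Unambiguous


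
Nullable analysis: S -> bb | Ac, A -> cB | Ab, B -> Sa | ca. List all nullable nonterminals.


A nonterminal is nullable iff some alternative derives ε (directly, or every symbol in it is nullable)
Nullable: {}


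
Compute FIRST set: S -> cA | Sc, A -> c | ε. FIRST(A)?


Per alternative of A: FIRST(c) = {c}; FIRST(ε) = {ε}
FIRST(A) = {c, ε}


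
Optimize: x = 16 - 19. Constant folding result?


16 - 19 = -3 at compile time
Optimized: x = -3


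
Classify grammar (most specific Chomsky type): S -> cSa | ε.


Single nonterminal LHS, but c^n a^n is not regular
Classification: Type 2 (Context-Free)


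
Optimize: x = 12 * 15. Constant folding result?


12 * 15 = 180 at compile time
Optimized: x = 180


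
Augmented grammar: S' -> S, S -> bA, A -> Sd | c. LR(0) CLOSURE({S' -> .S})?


Start: S' -> .S
For each item with dot before a nonterminal B, add B -> .γ for every B-production
Closure: [S' -> .S, S -> .bA]


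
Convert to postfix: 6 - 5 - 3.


Left to right (same or higher precedence on left)
Postfix: 6 5 - 3 -


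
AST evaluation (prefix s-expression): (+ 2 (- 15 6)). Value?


Evaluate inner: (- 15 6) = 9
Evaluate root: (+ 2 9) = 11
Result: 11


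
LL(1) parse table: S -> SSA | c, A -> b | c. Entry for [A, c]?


For [A, c]: 'c' ∈ FIRST(c)
Entry: A -> c


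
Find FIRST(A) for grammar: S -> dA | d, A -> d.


Per alternative of A: FIRST(d) = {d}
FIRST(A) = {d}


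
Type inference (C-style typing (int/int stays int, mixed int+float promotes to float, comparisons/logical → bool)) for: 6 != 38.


Operand types: int != int
Rule: comparison yields bool
Result type: bool


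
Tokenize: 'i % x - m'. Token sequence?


Scan left to right, longest-match per lexeme
Tokens: ID(i), OP(%), ID(x), OP(-), ID(m)


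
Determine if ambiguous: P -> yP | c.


right-linear, alternatives start with distinct terminals 'y' vs 'c': unique leftmost derivation
Unambiguous


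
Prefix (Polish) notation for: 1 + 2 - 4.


left-to-right (same/higher precedence on left): tree is (- (+ 1 2) 4)
Prefix: - + 1 2 4


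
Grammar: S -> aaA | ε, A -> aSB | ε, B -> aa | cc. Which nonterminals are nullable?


A nonterminal is nullable iff some alternative derives ε (directly, or every symbol in it is nullable)
Nullable: {A, S}


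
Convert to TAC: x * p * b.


Break into single-operator statements:
t1 = x * p
t2 = t1 * b


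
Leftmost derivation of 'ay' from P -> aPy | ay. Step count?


Derivation: P => ay
Steps: 1


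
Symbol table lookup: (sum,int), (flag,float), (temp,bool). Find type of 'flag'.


Lookup 'flag' → type float


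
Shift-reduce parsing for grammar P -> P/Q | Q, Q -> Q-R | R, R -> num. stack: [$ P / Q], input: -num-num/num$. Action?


'-' can extend Q; shift to build Q -> Q-R
Action: shift


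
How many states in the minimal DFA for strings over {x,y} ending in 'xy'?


Track the longest suffix of input matching a prefix of 'xy': 3 classes (prefixes of length 0..2)
Minimal DFA: 3 states


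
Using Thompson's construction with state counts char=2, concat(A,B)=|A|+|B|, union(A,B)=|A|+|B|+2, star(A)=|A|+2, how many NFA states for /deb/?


Syntax tree has 3 char leaf(s), 0 union(s), 0 star(s)
chars contribute 3×2 = 6; each union adds +2; each star adds +2
Total: 6 + 0 + 0 = 6 states


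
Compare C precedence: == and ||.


'==' is equality (level 6); '||' is logical OR (level 1)
Higher level binds tighter
'==' has higher precedence than '||'


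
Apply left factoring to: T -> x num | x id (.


Common prefix: 'x'
Factored: T -> x T', T' -> num | id (


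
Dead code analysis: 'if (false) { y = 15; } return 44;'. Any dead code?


condition is constant false, so the whole block is unreachable
Dead: 'if (false) { y = 15; }'


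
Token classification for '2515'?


Pattern: digits only
Type: INTEGER_LITERAL


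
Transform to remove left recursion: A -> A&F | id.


Left-recursive alternatives: A&F; non-recursive: id
Introduce A': A -> idA', A' -> &FA' | ε


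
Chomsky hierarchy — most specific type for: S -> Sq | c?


Left-linear: every RHS is a terminal or one nonterminal followed by a terminal
Classification: Type 3 (Regular)


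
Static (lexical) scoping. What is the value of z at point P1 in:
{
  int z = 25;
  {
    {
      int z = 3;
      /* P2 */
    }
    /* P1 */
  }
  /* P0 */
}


P1's block does not declare z; resolves to the enclosing declaration at depth 0
z = 25


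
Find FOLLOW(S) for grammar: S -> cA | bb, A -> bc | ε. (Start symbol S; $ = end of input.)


$ ∈ FOLLOW(S). For each A -> αBβ: add FIRST(β)\{ε} to FOLLOW(B); if β nullable, add FOLLOW(A).
FOLLOW(S) = {$}


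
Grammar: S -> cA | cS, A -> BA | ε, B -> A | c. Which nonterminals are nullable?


A nonterminal is nullable iff some alternative derives ε (directly, or every symbol in it is nullable)
Nullable: {A, B}


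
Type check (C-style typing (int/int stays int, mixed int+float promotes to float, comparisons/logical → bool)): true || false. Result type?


Operand types: bool || bool
Rule: logical operators take bool operands and yield bool
Result type: bool


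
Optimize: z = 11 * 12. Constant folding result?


11 * 12 = 132 at compile time
Optimized: z = 132


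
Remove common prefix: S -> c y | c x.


Common prefix: 'c'
Factored: S -> c S', S' -> y | x


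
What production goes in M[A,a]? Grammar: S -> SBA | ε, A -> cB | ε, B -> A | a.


For [A, a]: ε is nullable and 'a' ∈ FOLLOW(A)
Entry: A -> ε


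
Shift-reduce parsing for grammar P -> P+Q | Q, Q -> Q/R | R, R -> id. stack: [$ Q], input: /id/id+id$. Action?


shift '/' to continue Q -> Q/R
Action: shift


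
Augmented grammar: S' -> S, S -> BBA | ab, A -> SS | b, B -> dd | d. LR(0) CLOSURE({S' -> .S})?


Start: S' -> .S
For each item with dot before a nonterminal B, add B -> .γ for every B-production
Closure: [S' -> .S, S -> .BBA, S -> .ab, B -> .dd, B -> .d]


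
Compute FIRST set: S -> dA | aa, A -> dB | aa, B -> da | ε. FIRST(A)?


Per alternative of A: FIRST(dB) = {d}; FIRST(aa) = {a}
FIRST(A) = {a, d}


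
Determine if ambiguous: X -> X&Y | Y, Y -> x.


precedence layered via separate nonterminal Y: deterministic
Unambiguous


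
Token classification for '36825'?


Pattern: digits only
Type: INTEGER_LITERAL


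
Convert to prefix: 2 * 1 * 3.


left-to-right (same/higher precedence on left): tree is (* (* 2 1) 3)
Prefix: * * 2 1 3


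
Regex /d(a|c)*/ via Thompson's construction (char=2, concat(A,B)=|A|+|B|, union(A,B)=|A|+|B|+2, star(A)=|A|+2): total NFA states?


Syntax tree has 3 char leaf(s), 1 union(s), 1 star(s)
chars contribute 3×2 = 6; each union adds +2; each star adds +2
Total: 6 + 2 + 2 = 10 states


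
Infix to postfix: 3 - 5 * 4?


* has higher precedence, evaluate 5*4 first
Postfix: 3 5 4 * -


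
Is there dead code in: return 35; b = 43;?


statement follows a return and is unreachable
Dead: 'b = 43'


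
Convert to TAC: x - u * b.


Break into single-operator statements:
t1 = u * b
t2 = x - t1


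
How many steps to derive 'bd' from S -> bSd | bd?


Derivation: S => bd
Steps: 1


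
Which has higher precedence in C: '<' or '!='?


'<' is relational (level 7); '!=' is equality (level 6)
Higher level binds tighter
'<' has higher precedence than '!='


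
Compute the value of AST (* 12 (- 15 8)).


Evaluate inner: (- 15 8) = 7
Evaluate root: (* 12 7) = 84
Result: 84


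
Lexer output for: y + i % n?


Scan left to right, longest-match per lexeme
Tokens: ID(y), OP(+), ID(i), OP(%), ID(n)


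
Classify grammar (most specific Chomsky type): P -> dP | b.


Right-linear: every RHS is a terminal or a terminal followed by one nonterminal
Classification: Type 3 (Regular)


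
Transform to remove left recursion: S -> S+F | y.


Left-recursive alternatives: S+F; non-recursive: y
Introduce S': S -> yS', S' -> +FS' | ε


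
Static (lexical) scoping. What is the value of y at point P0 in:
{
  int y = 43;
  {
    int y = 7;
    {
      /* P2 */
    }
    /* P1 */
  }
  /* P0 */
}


y declared in the same block as P0
y = 43


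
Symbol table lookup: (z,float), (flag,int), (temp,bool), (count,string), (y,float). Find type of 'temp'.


Lookup 'temp' → type bool


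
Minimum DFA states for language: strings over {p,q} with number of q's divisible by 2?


Track (count of q) mod 2: states 0..1, accept at 0
Minimal DFA: 2 states


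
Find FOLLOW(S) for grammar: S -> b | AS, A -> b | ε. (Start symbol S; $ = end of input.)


$ ∈ FOLLOW(S). For each A -> αBβ: add FIRST(β)\{ε} to FOLLOW(B); if β nullable, add FOLLOW(A).
FOLLOW(S) = {$}


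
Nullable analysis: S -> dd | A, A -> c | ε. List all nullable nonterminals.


A nonterminal is nullable iff some alternative derives ε (directly, or every symbol in it is nullable)
Nullable: {A, S}


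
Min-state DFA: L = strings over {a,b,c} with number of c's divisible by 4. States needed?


Track (count of c) mod 4: states 0..3, accept at 0
Minimal DFA: 4 states


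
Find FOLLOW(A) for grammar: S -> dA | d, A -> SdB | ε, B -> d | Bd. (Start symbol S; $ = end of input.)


$ ∈ FOLLOW(S). For each A -> αBβ: add FIRST(β)\{ε} to FOLLOW(B); if β nullable, add FOLLOW(A).
FOLLOW(A) = {$, d}


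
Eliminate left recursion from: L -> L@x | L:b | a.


Left-recursive alternatives: L@x, L:b; non-recursive: a
Introduce L': L -> aL', L' -> @xL' | :bL' | ε


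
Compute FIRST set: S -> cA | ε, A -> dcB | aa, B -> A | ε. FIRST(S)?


Per alternative of S: FIRST(cA) = {c}; FIRST(ε) = {ε}
FIRST(S) = {c, ε}


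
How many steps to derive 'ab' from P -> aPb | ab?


Derivation: P => ab
Steps: 1


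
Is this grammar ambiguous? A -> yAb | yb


balanced y^n…b^n: each string has a unique parse
Unambiguous


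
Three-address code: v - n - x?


Break into single-operator statements:
t1 = v - n
t2 = t1 - x


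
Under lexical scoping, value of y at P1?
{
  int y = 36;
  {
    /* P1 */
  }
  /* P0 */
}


P1's block does not declare y; resolves to the enclosing declaration at depth 0
y = 36


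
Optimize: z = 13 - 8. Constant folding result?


13 - 8 = 5 at compile time
Optimized: z = 5


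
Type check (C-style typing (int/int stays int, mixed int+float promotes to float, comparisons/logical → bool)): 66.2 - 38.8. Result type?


Operand types: float - float
Rule: mixed int/float promotes to float; int/int stays int
Result type: float


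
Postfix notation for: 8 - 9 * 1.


* has higher precedence, evaluate 9*1 first
Postfix: 8 9 1 * -


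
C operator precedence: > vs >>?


'>>' is shift (level 8); '>' is relational (level 7)
Higher level binds tighter
'>>' has higher precedence than '>'


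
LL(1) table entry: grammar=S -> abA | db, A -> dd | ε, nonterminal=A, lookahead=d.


For [A, d]: 'd' ∈ FIRST(dd)
Entry: A -> dd


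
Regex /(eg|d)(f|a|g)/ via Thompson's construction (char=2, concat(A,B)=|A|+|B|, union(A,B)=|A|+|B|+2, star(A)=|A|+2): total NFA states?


Syntax tree has 6 char leaf(s), 3 union(s), 0 star(s)
chars contribute 6×2 = 12; each union adds +2; each star adds +2
Total: 12 + 6 + 0 = 18 states


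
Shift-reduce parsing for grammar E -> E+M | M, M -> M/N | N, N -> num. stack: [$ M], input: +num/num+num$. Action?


lookahead ∉ {/} so M won't extend; reduce E -> M
Action: reduce (E -> M)


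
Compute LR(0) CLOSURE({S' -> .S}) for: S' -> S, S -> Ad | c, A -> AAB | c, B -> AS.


Start: S' -> .S
For each item with dot before a nonterminal B, add B -> .γ for every B-production
Closure: [S' -> .S, S -> .Ad, S -> .c, A -> .AAB, A -> .c]


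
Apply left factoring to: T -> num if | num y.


Common prefix: 'num'
Factored: T -> num T', T' -> if | y


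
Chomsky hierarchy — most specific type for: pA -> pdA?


LHS has context (more than one symbol) and |LHS| ≤ |RHS|
Classification: Type 1 (Context-Sensitive)


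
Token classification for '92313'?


Pattern: digits only
Type: INTEGER_LITERAL


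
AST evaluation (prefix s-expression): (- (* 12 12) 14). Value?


Evaluate inner: (* 12 12) = 144
Evaluate root: (- 144 14) = 130
Result: 130


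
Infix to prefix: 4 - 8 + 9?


left-to-right (same/higher precedence on left): tree is (+ (- 4 8) 9)
Prefix: + - 4 8 9


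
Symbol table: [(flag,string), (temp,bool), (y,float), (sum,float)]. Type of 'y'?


Lookup 'y' → type float


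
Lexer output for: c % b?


Scan left to right, longest-match per lexeme
Tokens: ID(c), OP(%), ID(b)


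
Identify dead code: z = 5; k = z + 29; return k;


z is read by k's definition; k is returned
No dead code


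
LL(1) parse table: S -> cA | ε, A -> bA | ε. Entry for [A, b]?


For [A, b]: 'b' ∈ FIRST(bA)
Entry: A -> bA


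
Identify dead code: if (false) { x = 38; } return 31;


condition is constant false, so the whole block is unreachable
Dead: 'if (false) { x = 38; }'


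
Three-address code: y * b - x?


Break into single-operator statements:
t1 = y * b
t2 = t1 - x


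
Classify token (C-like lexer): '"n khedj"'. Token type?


Pattern: double-quoted sequence
Type: STRING_LITERAL


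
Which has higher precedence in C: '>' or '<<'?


'<<' is shift (level 8); '>' is relational (level 7)
Higher level binds tighter
'<<' has higher precedence than '>'


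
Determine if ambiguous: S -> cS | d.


right-linear, alternatives start with distinct terminals 'c' vs 'd': unique leftmost derivation
Unambiguous


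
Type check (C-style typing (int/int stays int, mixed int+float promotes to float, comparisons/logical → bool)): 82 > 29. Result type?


Operand types: int > int
Rule: comparison yields bool
Result type: bool


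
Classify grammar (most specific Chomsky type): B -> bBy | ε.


Single nonterminal LHS, but b^n y^n is not regular
Classification: Type 2 (Context-Free)


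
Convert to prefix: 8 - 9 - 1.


left-to-right (same/higher precedence on left): tree is (- (- 8 9) 1)
Prefix: - - 8 9 1
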